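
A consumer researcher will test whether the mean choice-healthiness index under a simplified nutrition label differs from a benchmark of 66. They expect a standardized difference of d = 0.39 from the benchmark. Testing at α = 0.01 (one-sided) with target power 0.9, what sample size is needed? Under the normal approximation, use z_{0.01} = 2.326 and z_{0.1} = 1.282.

n = 86

For a one-sample test: n = ((z_{α} + z_β) / d)².
z_{α} + z_β = 2.326 + 1.282 = 3.608.
n = (3.608 / 0.39)² = 9.251² = 85.59.
Round up.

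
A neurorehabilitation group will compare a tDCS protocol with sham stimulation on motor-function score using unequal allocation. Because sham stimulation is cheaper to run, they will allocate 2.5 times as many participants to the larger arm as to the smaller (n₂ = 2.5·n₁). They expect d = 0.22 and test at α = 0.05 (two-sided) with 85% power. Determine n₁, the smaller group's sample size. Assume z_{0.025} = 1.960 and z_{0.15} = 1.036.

n₁ = 260

With allocation ratio k = n₂/n₁ = 2.5, Var(x̄₁−x̄₂) = σ²(1/n₁ + 1/(k·n₁)) = σ²·(k+1)/(k·n₁).
So n₁ = (1 + 1/k)·((z_{α/2} + z_β)/d)² = 1.400 × (2.996/0.22)².
n₁ = 1.400 × 185.45 = 259.6.
Round up: n₁ = 260, giving n₂ = 2.5 × 260 = 650.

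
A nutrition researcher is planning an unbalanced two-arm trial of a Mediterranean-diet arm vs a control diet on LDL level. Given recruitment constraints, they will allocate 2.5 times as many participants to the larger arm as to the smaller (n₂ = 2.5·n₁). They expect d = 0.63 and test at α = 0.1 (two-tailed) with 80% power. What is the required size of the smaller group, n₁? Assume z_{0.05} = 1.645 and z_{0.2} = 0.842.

With allocation ratio k = n₂/n₁ = 2.5, Var(x̄₁−x̄₂) = σ²(1/n₁ + 1/(k·n₁)) = σ²·(k+1)/(k·n₁).
So n₁ = (1 + 1/k)·((z_{α/2} + z_β)/d)² = 1.400 × (2.487/0.63)².
n₁ = 1.400 × 15.58 = 21.8.
Round up: n₁ = 22, giving n₂ = 2.5 × 22 = 55.

n₁ = 22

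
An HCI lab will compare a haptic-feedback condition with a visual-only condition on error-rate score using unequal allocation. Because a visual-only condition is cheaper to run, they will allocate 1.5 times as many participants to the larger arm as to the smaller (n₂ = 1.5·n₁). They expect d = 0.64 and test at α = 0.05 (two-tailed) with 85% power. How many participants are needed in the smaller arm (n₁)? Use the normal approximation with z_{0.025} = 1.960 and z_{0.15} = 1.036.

n₁ = 37

With allocation ratio k = n₂/n₁ = 1.5, Var(x̄₁−x̄₂) = σ²(1/n₁ + 1/(k·n₁)) = σ²·(k+1)/(k·n₁).
So n₁ = (1 + 1/k)·((z_{α/2} + z_β)/d)² = 1.667 × (2.996/0.64)².
n₁ = 1.667 × 21.91 = 36.5.
Round up: n₁ = 37, giving n₂ = ⌈1.5 × 37⌉ = ⌈55.5⌉ = 56.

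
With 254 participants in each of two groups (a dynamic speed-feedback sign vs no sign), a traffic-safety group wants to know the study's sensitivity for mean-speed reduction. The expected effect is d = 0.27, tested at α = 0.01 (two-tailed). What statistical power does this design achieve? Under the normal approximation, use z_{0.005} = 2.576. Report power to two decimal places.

power ≈ 0.68

For two equal groups, power = Φ(d·√(n/2) − z_{α/2}).
d·√(n/2) = 0.27 × √(254/2) = 0.27 × 11.269 = 3.043.
z_β = 3.043 − 2.576 = 0.467.
Power = Φ(0.467) = 0.680.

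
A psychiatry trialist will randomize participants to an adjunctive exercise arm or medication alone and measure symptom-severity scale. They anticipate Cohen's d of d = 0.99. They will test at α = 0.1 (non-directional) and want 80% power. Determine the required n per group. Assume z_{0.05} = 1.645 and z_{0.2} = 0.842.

For two independent groups with equal n: n = 2·((z_{α/2} + z_β) / d)².
z_{α/2} + z_β = 1.645 + 0.842 = 2.487.
n = 2 × (2.487 / 0.99)² = 2 × 2.512² = 2 × 6.31 = 12.6.
Round up to the next whole participant.

n = 13 per group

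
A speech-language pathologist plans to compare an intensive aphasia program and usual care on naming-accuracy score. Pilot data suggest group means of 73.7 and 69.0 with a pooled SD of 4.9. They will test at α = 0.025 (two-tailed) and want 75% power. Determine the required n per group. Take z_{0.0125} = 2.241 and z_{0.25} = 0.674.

n = 19 per group

Cohen's d = |M₁ − M₂| / SD_pooled = |73.7 − 69.0| / 4.9 = 4.7 / 4.9 = 0.959.
For two independent groups with equal n: n = 2·((z_{α/2} + z_β) / d)².
z_{α/2} + z_β = 2.241 + 0.674 = 2.915.
n = 2 × (2.915 / 0.959)² = 2 × 3.040² = 2 × 9.24 = 18.5.
Round up to the next whole participant.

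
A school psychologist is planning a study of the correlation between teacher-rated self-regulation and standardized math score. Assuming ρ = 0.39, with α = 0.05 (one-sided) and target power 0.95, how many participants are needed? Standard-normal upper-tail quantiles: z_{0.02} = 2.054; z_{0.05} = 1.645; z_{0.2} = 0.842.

Fisher's z: C = ½·ln((1+r)/(1−r)) = ½·ln(2.2787) = 0.4118.
n = ((z_{α} + z_β)/C)² + 3.
(1.645 + 1.645) / 0.4118 = 3.290 / 0.4118 = 7.989.
n = 7.989² + 3 = 63.83 + 3 = 66.8.
Round up.

n = 67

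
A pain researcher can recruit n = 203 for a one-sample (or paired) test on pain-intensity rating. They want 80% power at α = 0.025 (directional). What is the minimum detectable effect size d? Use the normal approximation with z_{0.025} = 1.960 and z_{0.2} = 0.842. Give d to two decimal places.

For a single sample (or paired design) of n = 203: d_min = (z_{α} + z_β)/√n.
z-sum = 1.960 + 0.842 = 2.802.
d_min = 2.802 / √203 = 2.802 / 14.248 = 0.197.

d_min ≈ 0.20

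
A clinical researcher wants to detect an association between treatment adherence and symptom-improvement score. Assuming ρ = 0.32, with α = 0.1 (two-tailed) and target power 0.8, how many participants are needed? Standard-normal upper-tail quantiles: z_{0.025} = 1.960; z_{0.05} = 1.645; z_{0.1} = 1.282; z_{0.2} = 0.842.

Fisher's z: C = ½·ln((1+r)/(1−r)) = ½·ln(1.9412) = 0.3316.
n = ((z_{α/2} + z_β)/C)² + 3.
(1.645 + 0.842) / 0.3316 = 2.487 / 0.3316 = 7.500.
n = 7.500² + 3 = 56.25 + 3 = 59.2.
Round up.

n = 60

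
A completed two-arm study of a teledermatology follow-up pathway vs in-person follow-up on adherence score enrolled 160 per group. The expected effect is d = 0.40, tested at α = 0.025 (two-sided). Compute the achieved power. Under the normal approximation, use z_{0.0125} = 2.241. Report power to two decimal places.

For two equal groups, power = Φ(d·√(n/2) − z_{α/2}).
d·√(n/2) = 0.40 × √(160/2) = 0.40 × 8.944 = 3.578.
z_β = 3.578 − 2.241 = 1.337.
Power = Φ(1.337) = 0.909.

power ≈ 0.91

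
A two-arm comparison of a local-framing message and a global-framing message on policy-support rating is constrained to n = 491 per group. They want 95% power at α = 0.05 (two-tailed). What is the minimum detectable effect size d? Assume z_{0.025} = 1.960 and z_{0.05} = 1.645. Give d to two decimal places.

For two independent groups of n = 491 each: d_min = (z_{α/2} + z_β)·√(2/n).
z-sum = 1.960 + 1.645 = 3.605.
d_min = 3.605 × √(2/491) = 3.605 × 0.0638 = 0.230.

d_min ≈ 0.23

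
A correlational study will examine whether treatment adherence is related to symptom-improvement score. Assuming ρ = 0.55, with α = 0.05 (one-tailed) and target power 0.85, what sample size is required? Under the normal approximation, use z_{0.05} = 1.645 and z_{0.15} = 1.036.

Fisher's z: C = ½·ln((1+r)/(1−r)) = ½·ln(3.4444) = 0.6184.
n = ((z_{α} + z_β)/C)² + 3.
(1.645 + 1.036) / 0.6184 = 2.681 / 0.6184 = 4.335.
n = 4.335² + 3 = 18.80 + 3 = 21.8.
Round up.

n = 22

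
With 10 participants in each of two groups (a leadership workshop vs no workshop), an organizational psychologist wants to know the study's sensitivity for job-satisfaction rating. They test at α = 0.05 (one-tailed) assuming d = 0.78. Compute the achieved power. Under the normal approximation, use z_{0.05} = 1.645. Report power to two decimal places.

power ≈ 0.54

For two equal groups, power = Φ(d·√(n/2) − z_{α}).
d·√(n/2) = 0.78 × √(10/2) = 0.78 × 2.236 = 1.744.
z_β = 1.744 − 1.645 = 0.099.
Power = Φ(0.099) = 0.539.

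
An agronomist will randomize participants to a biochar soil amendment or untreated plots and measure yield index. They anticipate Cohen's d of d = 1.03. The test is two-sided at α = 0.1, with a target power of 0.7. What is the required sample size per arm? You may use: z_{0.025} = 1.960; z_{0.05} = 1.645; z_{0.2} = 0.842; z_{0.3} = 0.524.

For two independent groups with equal n: n = 2·((z_{α/2} + z_β) / d)².
z_{α/2} + z_β = 1.645 + 0.524 = 2.169.
n = 2 × (2.169 / 1.03)² = 2 × 2.106² = 2 × 4.43 = 8.9.
Round up to the next whole participant.

n = 9 per group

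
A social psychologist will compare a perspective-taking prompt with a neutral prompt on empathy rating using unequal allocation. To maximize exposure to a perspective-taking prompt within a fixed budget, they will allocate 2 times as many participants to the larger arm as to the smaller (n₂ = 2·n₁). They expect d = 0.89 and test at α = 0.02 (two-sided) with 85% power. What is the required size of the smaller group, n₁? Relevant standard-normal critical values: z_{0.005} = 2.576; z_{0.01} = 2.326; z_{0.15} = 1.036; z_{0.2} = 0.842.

With allocation ratio k = n₂/n₁ = 2, Var(x̄₁−x̄₂) = σ²(1/n₁ + 1/(k·n₁)) = σ²·(k+1)/(k·n₁).
So n₁ = (1 + 1/k)·((z_{α/2} + z_β)/d)² = 1.500 × (3.362/0.89)².
n₁ = 1.500 × 14.27 = 21.4.
Round up: n₁ = 22, giving n₂ = 2 × 22 = 44.

n₁ = 22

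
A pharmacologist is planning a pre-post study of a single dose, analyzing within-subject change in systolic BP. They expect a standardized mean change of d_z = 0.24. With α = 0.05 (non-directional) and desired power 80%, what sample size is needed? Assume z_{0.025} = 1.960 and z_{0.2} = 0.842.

n = 137 pairs

For a paired (one-sample on differences) test: n = ((z_{α/2} + z_β) / d)².
z_{α/2} + z_β = 1.960 + 0.842 = 2.802.
n = (2.802 / 0.24)² = 11.675² = 136.31.
Round up.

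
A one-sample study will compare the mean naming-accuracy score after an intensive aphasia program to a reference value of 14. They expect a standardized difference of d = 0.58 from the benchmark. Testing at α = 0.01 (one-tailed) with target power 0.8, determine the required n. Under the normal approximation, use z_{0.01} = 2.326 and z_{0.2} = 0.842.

n = 30

For a one-sample test: n = ((z_{α} + z_β) / d)².
z_{α} + z_β = 2.326 + 0.842 = 3.168.
n = (3.168 / 0.58)² = 5.462² = 29.83.
Round up.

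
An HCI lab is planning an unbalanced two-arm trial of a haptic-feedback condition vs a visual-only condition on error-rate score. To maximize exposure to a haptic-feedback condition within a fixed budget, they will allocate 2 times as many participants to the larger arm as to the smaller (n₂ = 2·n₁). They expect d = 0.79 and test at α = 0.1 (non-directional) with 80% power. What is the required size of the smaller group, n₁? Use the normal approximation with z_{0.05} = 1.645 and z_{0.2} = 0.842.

With allocation ratio k = n₂/n₁ = 2, Var(x̄₁−x̄₂) = σ²(1/n₁ + 1/(k·n₁)) = σ²·(k+1)/(k·n₁).
So n₁ = (1 + 1/k)·((z_{α/2} + z_β)/d)² = 1.500 × (2.487/0.79)².
n₁ = 1.500 × 9.91 = 14.9.
Round up: n₁ = 15, giving n₂ = 2 × 15 = 30.

n₁ = 15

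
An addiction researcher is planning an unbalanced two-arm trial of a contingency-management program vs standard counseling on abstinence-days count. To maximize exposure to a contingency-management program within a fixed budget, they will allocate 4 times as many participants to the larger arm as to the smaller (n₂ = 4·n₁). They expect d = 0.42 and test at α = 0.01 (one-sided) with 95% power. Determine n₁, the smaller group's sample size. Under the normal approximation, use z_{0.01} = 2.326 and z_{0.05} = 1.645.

n₁ = 112

With allocation ratio k = n₂/n₁ = 4, Var(x̄₁−x̄₂) = σ²(1/n₁ + 1/(k·n₁)) = σ²·(k+1)/(k·n₁).
So n₁ = (1 + 1/k)·((z_{α} + z_β)/d)² = 1.250 × (3.971/0.42)².
n₁ = 1.250 × 89.39 = 111.7.
Round up: n₁ = 112, giving n₂ = 4 × 112 = 448.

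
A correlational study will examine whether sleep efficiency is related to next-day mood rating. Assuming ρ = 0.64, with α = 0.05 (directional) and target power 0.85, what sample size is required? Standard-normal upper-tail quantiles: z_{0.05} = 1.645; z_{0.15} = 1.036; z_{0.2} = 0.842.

Fisher's z: C = ½·ln((1+r)/(1−r)) = ½·ln(4.5556) = 0.7582.
n = ((z_{α} + z_β)/C)² + 3.
(1.645 + 1.036) / 0.7582 = 2.681 / 0.7582 = 3.536.
n = 3.536² + 3 = 12.50 + 3 = 15.5.
Round up.

n = 16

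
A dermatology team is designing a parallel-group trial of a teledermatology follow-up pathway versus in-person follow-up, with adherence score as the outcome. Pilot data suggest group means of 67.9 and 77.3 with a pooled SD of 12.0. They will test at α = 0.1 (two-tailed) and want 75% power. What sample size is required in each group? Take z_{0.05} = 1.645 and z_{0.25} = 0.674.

Cohen's d = |M₁ − M₂| / SD_pooled = |67.9 − 77.3| / 12.0 = 9.4 / 12.0 = 0.783.
For two independent groups with equal n: n = 2·((z_{α/2} + z_β) / d)².
z_{α/2} + z_β = 1.645 + 0.674 = 2.319.
n = 2 × (2.319 / 0.783)² = 2 × 2.962² = 2 × 8.77 = 17.5.
Round up to the next whole participant.

n = 18 per group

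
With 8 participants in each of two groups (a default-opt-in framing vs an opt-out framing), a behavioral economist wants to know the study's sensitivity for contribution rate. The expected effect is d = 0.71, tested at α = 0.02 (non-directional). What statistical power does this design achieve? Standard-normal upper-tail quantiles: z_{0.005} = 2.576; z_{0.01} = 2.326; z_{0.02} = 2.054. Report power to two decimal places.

For two equal groups, power = Φ(d·√(n/2) − z_{α/2}).
d·√(n/2) = 0.71 × √(8/2) = 0.71 × 2.000 = 1.420.
z_β = 1.420 − 2.326 = -0.906.
Power = Φ(-0.906) = 0.182.

power ≈ 0.18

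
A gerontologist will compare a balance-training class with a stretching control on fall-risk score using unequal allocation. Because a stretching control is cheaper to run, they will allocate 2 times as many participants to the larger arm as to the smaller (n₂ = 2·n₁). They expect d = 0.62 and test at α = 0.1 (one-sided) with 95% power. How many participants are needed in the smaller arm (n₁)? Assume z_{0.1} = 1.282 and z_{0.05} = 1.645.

With allocation ratio k = n₂/n₁ = 2, Var(x̄₁−x̄₂) = σ²(1/n₁ + 1/(k·n₁)) = σ²·(k+1)/(k·n₁).
So n₁ = (1 + 1/k)·((z_{α} + z_β)/d)² = 1.500 × (2.927/0.62)².
n₁ = 1.500 × 22.29 = 33.4.
Round up: n₁ = 34, giving n₂ = 2 × 34 = 68.

n₁ = 34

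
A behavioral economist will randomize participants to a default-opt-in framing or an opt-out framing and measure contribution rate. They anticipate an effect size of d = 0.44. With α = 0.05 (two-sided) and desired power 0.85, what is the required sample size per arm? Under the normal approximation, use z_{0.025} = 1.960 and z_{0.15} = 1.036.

n = 93 per group

For two independent groups with equal n: n = 2·((z_{α/2} + z_β) / d)².
z_{α/2} + z_β = 1.960 + 1.036 = 2.996.
n = 2 × (2.996 / 0.44)² = 2 × 6.809² = 2 × 46.36 = 92.7.
Round up to the next whole participant.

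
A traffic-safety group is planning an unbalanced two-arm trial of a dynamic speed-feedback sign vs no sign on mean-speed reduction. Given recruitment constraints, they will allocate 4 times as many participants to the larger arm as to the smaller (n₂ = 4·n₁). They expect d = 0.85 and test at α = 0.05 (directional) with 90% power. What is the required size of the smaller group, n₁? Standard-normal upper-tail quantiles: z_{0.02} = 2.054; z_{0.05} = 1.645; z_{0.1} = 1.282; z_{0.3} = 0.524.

With allocation ratio k = n₂/n₁ = 4, Var(x̄₁−x̄₂) = σ²(1/n₁ + 1/(k·n₁)) = σ²·(k+1)/(k·n₁).
So n₁ = (1 + 1/k)·((z_{α} + z_β)/d)² = 1.250 × (2.927/0.85)².
n₁ = 1.250 × 11.86 = 14.8.
Round up: n₁ = 15, giving n₂ = 4 × 15 = 60.

n₁ = 15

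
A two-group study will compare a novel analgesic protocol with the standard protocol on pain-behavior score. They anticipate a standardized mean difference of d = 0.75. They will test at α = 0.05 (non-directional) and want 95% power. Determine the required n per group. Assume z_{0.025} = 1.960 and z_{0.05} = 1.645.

For two independent groups with equal n: n = 2·((z_{α/2} + z_β) / d)².
z_{α/2} + z_β = 1.960 + 1.645 = 3.605.
n = 2 × (3.605 / 0.75)² = 2 × 4.807² = 2 × 23.10 = 46.2.
Round up to the next whole participant.

n = 47 per group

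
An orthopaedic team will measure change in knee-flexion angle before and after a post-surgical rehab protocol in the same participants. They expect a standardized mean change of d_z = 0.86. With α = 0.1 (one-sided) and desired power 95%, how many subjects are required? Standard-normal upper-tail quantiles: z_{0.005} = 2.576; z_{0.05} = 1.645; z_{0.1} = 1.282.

n = 12 pairs

For a paired (one-sample on differences) test: n = ((z_{α} + z_β) / d)².
z_{α} + z_β = 1.282 + 1.645 = 2.927.
n = (2.927 / 0.86)² = 3.403² = 11.58.
Round up.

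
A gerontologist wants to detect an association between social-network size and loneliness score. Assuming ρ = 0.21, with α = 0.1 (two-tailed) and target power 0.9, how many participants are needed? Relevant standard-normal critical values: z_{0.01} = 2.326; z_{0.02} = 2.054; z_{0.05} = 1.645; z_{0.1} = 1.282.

Fisher's z: C = ½·ln((1+r)/(1−r)) = ½·ln(1.5316) = 0.2132.
n = ((z_{α/2} + z_β)/C)² + 3.
(1.645 + 1.282) / 0.2132 = 2.927 / 0.2132 = 13.729.
n = 13.729² + 3 = 188.48 + 3 = 191.5.
Round up.

n = 192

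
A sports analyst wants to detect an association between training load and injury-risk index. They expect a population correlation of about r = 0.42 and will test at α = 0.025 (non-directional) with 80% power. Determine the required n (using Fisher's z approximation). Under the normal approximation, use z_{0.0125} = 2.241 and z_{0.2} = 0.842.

Fisher's z: C = ½·ln((1+r)/(1−r)) = ½·ln(2.4483) = 0.4477.
n = ((z_{α/2} + z_β)/C)² + 3.
(2.241 + 0.842) / 0.4477 = 3.083 / 0.4477 = 6.886.
n = 6.886² + 3 = 47.42 + 3 = 50.4.
Round up.

n = 51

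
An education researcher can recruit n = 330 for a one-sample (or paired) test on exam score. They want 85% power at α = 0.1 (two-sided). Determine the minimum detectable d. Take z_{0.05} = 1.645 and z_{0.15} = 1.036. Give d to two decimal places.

d_min ≈ 0.15

For a single sample (or paired design) of n = 330: d_min = (z_{α/2} + z_β)/√n.
z-sum = 1.645 + 1.036 = 2.681.
d_min = 2.681 / √330 = 2.681 / 18.166 = 0.148.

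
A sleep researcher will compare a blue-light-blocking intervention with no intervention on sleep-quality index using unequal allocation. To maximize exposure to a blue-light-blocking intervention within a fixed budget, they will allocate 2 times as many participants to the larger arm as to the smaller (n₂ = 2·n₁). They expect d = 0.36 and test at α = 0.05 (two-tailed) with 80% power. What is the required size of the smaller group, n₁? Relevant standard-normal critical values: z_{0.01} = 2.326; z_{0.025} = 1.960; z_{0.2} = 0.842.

n₁ = 91

With allocation ratio k = n₂/n₁ = 2, Var(x̄₁−x̄₂) = σ²(1/n₁ + 1/(k·n₁)) = σ²·(k+1)/(k·n₁).
So n₁ = (1 + 1/k)·((z_{α/2} + z_β)/d)² = 1.500 × (2.802/0.36)².
n₁ = 1.500 × 60.58 = 90.9.
Round up: n₁ = 91, giving n₂ = 2 × 91 = 182.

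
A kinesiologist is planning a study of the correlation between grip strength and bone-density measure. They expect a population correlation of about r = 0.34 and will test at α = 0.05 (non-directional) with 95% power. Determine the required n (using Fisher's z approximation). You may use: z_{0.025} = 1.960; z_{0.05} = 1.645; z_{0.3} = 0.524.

Fisher's z: C = ½·ln((1+r)/(1−r)) = ½·ln(2.0303) = 0.3541.
n = ((z_{α/2} + z_β)/C)² + 3.
(1.960 + 1.645) / 0.3541 = 3.605 / 0.3541 = 10.181.
n = 10.181² + 3 = 103.65 + 3 = 106.6.
Round up.

n = 107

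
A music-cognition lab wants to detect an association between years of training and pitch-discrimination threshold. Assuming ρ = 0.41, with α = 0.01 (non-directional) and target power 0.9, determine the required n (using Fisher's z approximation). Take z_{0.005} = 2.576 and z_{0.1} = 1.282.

Fisher's z: C = ½·ln((1+r)/(1−r)) = ½·ln(2.3898) = 0.4356.
n = ((z_{α/2} + z_β)/C)² + 3.
(2.576 + 1.282) / 0.4356 = 3.858 / 0.4356 = 8.857.
n = 8.857² + 3 = 78.44 + 3 = 81.4.
Round up.

n = 82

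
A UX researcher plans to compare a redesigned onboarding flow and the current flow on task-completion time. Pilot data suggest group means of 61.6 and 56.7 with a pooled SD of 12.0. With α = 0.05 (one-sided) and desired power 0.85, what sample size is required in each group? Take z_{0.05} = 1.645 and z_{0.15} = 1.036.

Cohen's d = |M₁ − M₂| / SD_pooled = |61.6 − 56.7| / 12.0 = 4.9 / 12.0 = 0.408.
For two independent groups with equal n: n = 2·((z_{α} + z_β) / d)².
z_{α} + z_β = 1.645 + 1.036 = 2.681.
n = 2 × (2.681 / 0.408)² = 2 × 6.571² = 2 × 43.18 = 86.4.
Round up to the next whole participant.

n = 87 per group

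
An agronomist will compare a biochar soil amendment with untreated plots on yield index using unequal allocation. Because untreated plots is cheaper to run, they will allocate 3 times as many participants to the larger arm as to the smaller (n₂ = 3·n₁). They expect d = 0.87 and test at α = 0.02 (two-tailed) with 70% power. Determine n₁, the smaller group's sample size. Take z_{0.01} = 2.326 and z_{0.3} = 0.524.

With allocation ratio k = n₂/n₁ = 3, Var(x̄₁−x̄₂) = σ²(1/n₁ + 1/(k·n₁)) = σ²·(k+1)/(k·n₁).
So n₁ = (1 + 1/k)·((z_{α/2} + z_β)/d)² = 1.333 × (2.850/0.87)².
n₁ = 1.333 × 10.73 = 14.3.
Round up: n₁ = 15, giving n₂ = 3 × 15 = 45.

n₁ = 15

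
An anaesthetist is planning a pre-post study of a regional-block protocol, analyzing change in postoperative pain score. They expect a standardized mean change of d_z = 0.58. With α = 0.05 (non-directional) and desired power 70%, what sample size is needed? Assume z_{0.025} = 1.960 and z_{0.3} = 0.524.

For a paired (one-sample on differences) test: n = ((z_{α/2} + z_β) / d)².
z_{α/2} + z_β = 1.960 + 0.524 = 2.484.
n = (2.484 / 0.58)² = 4.283² = 18.34.
Round up.

n = 19 pairs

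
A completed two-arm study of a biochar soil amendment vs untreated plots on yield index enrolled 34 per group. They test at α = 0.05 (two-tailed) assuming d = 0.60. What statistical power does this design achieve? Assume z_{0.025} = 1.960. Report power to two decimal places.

power ≈ 0.70

For two equal groups, power = Φ(d·√(n/2) − z_{α/2}).
d·√(n/2) = 0.60 × √(34/2) = 0.60 × 4.123 = 2.474.
z_β = 2.474 − 1.960 = 0.514.
Power = Φ(0.514) = 0.696.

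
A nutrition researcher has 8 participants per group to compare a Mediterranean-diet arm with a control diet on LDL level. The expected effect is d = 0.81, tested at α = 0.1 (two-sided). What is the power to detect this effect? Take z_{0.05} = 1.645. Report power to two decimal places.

For two equal groups, power = Φ(d·√(n/2) − z_{α/2}).
d·√(n/2) = 0.81 × √(8/2) = 0.81 × 2.000 = 1.620.
z_β = 1.620 − 1.645 = -0.025.
Power = Φ(-0.025) = 0.490.

power ≈ 0.49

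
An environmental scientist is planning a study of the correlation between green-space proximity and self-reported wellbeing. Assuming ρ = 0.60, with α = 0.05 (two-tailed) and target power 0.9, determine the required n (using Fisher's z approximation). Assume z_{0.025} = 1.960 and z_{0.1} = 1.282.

Fisher's z: C = ½·ln((1+r)/(1−r)) = ½·ln(4.0000) = 0.6931.
n = ((z_{α/2} + z_β)/C)² + 3.
(1.960 + 1.282) / 0.6931 = 3.242 / 0.6931 = 4.678.
n = 4.678² + 3 = 21.88 + 3 = 24.9.
Round up.

n = 25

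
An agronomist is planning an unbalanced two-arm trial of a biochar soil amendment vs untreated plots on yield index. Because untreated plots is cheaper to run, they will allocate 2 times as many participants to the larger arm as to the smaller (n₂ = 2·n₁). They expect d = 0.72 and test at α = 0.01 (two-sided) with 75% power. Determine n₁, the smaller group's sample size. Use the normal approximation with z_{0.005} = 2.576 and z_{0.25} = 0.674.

n₁ = 31

With allocation ratio k = n₂/n₁ = 2, Var(x̄₁−x̄₂) = σ²(1/n₁ + 1/(k·n₁)) = σ²·(k+1)/(k·n₁).
So n₁ = (1 + 1/k)·((z_{α/2} + z_β)/d)² = 1.500 × (3.250/0.72)².
n₁ = 1.500 × 20.38 = 30.6.
Round up: n₁ = 31, giving n₂ = 2 × 31 = 62.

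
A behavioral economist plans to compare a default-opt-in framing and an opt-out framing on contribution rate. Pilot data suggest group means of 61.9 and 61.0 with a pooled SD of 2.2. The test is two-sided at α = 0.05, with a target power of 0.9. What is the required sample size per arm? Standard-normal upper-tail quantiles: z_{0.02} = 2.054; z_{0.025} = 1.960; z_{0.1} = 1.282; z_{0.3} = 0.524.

n = 126 per group

Cohen's d = |M₁ − M₂| / SD_pooled = |61.9 − 61.0| / 2.2 = 0.9 / 2.2 = 0.409.
For two independent groups with equal n: n = 2·((z_{α/2} + z_β) / d)².
z_{α/2} + z_β = 1.960 + 1.282 = 3.242.
n = 2 × (3.242 / 0.409)² = 2 × 7.927² = 2 × 62.83 = 125.7.
Round up to the next whole participant.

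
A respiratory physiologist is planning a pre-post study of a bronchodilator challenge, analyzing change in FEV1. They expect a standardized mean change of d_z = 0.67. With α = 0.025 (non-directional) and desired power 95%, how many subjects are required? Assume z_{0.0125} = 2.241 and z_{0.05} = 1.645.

n = 34 pairs

For a paired (one-sample on differences) test: n = ((z_{α/2} + z_β) / d)².
z_{α/2} + z_β = 2.241 + 1.645 = 3.886.
n = (3.886 / 0.67)² = 5.800² = 33.64.
Round up.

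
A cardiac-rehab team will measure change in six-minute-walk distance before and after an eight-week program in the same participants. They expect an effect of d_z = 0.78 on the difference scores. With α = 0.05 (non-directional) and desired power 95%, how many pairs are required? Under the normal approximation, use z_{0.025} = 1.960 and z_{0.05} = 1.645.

For a paired (one-sample on differences) test: n = ((z_{α/2} + z_β) / d)².
z_{α/2} + z_β = 1.960 + 1.645 = 3.605.
n = (3.605 / 0.78)² = 4.622² = 21.36.
Round up.

n = 22 pairs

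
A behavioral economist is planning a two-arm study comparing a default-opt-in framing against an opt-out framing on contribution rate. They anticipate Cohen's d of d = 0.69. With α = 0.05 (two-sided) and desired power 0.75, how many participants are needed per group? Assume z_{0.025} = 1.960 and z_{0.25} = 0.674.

For two independent groups with equal n: n = 2·((z_{α/2} + z_β) / d)².
z_{α/2} + z_β = 1.960 + 0.674 = 2.634.
n = 2 × (2.634 / 0.69)² = 2 × 3.817² = 2 × 14.57 = 29.1.
Round up to the next whole participant.

n = 30 per group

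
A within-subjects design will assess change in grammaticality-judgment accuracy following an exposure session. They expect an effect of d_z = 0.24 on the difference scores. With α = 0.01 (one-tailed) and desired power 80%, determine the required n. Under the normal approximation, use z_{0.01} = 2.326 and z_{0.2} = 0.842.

n = 175 pairs

For a paired (one-sample on differences) test: n = ((z_{α} + z_β) / d)².
z_{α} + z_β = 2.326 + 0.842 = 3.168.
n = (3.168 / 0.24)² = 13.200² = 174.24.
Round up.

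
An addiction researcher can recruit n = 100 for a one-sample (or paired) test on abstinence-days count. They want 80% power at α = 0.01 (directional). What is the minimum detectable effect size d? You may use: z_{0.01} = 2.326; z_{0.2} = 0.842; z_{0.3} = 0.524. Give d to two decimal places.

d_min ≈ 0.32

For a single sample (or paired design) of n = 100: d_min = (z_{α} + z_β)/√n.
z-sum = 2.326 + 0.842 = 3.168.
d_min = 3.168 / √100 = 3.168 / 10.000 = 0.317.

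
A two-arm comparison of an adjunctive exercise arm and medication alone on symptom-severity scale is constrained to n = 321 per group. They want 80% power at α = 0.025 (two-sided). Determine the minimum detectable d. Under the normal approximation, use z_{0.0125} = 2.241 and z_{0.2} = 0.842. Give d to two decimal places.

d_min ≈ 0.24

For two independent groups of n = 321 each: d_min = (z_{α/2} + z_β)·√(2/n).
z-sum = 2.241 + 0.842 = 3.083.
d_min = 3.083 × √(2/321) = 3.083 × 0.0789 = 0.243.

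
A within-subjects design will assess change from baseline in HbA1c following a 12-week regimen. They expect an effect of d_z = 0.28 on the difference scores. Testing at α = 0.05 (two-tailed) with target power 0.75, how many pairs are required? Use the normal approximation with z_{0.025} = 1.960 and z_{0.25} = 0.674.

n = 89 pairs

For a paired (one-sample on differences) test: n = ((z_{α/2} + z_β) / d)².
z_{α/2} + z_β = 1.960 + 0.674 = 2.634.
n = (2.634 / 0.28)² = 9.407² = 88.49.
Round up.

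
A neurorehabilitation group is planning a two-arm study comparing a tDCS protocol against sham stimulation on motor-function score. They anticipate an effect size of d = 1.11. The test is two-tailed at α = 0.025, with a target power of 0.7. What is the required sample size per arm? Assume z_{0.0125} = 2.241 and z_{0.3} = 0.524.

For two independent groups with equal n: n = 2·((z_{α/2} + z_β) / d)².
z_{α/2} + z_β = 2.241 + 0.524 = 2.765.
n = 2 × (2.765 / 1.11)² = 2 × 2.491² = 2 × 6.21 = 12.4.
Round up to the next whole participant.

n = 13 per group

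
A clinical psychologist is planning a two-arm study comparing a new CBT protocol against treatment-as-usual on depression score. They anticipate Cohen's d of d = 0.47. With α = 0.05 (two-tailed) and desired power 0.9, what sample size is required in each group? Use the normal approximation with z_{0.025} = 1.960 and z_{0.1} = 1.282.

For two independent groups with equal n: n = 2·((z_{α/2} + z_β) / d)².
z_{α/2} + z_β = 1.960 + 1.282 = 3.242.
n = 2 × (3.242 / 0.47)² = 2 × 6.898² = 2 × 47.58 = 95.2.
Round up to the next whole participant.

n = 96 per group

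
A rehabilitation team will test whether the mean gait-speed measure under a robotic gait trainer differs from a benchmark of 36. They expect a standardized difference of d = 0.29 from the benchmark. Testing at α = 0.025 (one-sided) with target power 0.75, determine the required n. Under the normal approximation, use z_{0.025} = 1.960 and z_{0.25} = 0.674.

For a one-sample test: n = ((z_{α} + z_β) / d)².
z_{α} + z_β = 1.960 + 0.674 = 2.634.
n = (2.634 / 0.29)² = 9.083² = 82.50.
Round up.

n = 83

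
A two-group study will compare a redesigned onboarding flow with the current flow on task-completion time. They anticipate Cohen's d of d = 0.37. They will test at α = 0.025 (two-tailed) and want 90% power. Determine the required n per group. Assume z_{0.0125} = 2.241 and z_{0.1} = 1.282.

For two independent groups with equal n: n = 2·((z_{α/2} + z_β) / d)².
z_{α/2} + z_β = 2.241 + 1.282 = 3.523.
n = 2 × (3.523 / 0.37)² = 2 × 9.522² = 2 × 90.66 = 181.3.
Round up to the next whole participant.

n = 182 per group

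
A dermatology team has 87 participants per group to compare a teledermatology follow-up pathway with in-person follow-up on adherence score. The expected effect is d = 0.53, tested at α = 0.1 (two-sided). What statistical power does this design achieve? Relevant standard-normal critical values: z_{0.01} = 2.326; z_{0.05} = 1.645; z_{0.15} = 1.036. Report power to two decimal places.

For two equal groups, power = Φ(d·√(n/2) − z_{α/2}).
d·√(n/2) = 0.53 × √(87/2) = 0.53 × 6.595 = 3.496.
z_β = 3.496 − 1.645 = 1.851.
Power = Φ(1.851) = 0.968.

power ≈ 0.97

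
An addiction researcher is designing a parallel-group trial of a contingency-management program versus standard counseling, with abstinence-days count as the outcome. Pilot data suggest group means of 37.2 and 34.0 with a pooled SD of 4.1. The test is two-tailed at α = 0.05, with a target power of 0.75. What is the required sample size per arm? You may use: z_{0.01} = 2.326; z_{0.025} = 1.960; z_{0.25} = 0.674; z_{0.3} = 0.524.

Cohen's d = |M₁ − M₂| / SD_pooled = |37.2 − 34.0| / 4.1 = 3.2 / 4.1 = 0.780.
For two independent groups with equal n: n = 2·((z_{α/2} + z_β) / d)².
z_{α/2} + z_β = 1.960 + 0.674 = 2.634.
n = 2 × (2.634 / 0.780)² = 2 × 3.377² = 2 × 11.40 = 22.8.
Round up to the next whole participant.

n = 23 per group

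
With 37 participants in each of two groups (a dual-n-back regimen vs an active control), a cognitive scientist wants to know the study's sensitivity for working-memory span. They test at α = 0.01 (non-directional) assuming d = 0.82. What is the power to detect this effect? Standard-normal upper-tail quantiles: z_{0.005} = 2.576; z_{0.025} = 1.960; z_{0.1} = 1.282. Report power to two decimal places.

For two equal groups, power = Φ(d·√(n/2) − z_{α/2}).
d·√(n/2) = 0.82 × √(37/2) = 0.82 × 4.301 = 3.527.
z_β = 3.527 − 2.576 = 0.951.
Power = Φ(0.951) = 0.829.

power ≈ 0.83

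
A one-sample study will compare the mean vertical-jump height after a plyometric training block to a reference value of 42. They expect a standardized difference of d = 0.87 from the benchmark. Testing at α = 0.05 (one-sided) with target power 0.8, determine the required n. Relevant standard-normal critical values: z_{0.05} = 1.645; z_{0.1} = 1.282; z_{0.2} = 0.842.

For a one-sample test: n = ((z_{α} + z_β) / d)².
z_{α} + z_β = 1.645 + 0.842 = 2.487.
n = (2.487 / 0.87)² = 2.859² = 8.17.
Round up.

n = 9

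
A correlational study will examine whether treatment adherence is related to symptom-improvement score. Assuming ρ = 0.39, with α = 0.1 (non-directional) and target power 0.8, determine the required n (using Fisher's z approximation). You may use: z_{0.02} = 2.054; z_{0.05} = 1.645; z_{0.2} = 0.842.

n = 40

Fisher's z: C = ½·ln((1+r)/(1−r)) = ½·ln(2.2787) = 0.4118.
n = ((z_{α/2} + z_β)/C)² + 3.
(1.645 + 0.842) / 0.4118 = 2.487 / 0.4118 = 6.039.
n = 6.039² + 3 = 36.47 + 3 = 39.5.
Round up.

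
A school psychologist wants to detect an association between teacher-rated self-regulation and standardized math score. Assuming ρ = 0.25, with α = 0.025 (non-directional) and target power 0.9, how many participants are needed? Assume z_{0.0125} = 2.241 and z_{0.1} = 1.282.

n = 194

Fisher's z: C = ½·ln((1+r)/(1−r)) = ½·ln(1.6667) = 0.2554.
n = ((z_{α/2} + z_β)/C)² + 3.
(2.241 + 1.282) / 0.2554 = 3.523 / 0.2554 = 13.794.
n = 13.794² + 3 = 190.28 + 3 = 193.3.
Round up.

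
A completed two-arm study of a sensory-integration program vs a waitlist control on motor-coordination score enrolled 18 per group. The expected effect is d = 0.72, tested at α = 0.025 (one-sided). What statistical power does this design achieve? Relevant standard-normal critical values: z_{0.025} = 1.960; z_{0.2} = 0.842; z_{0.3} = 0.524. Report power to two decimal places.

For two equal groups, power = Φ(d·√(n/2) − z_{α}).
d·√(n/2) = 0.72 × √(18/2) = 0.72 × 3.000 = 2.160.
z_β = 2.160 − 1.960 = 0.200.
Power = Φ(0.200) = 0.579.

power ≈ 0.58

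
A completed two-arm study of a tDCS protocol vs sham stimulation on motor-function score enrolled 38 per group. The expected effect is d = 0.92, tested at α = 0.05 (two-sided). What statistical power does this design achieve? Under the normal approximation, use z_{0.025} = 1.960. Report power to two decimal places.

For two equal groups, power = Φ(d·√(n/2) − z_{α/2}).
d·√(n/2) = 0.92 × √(38/2) = 0.92 × 4.359 = 4.010.
z_β = 4.010 − 1.960 = 2.050.
Power = Φ(2.050) = 0.980.

power ≈ 0.98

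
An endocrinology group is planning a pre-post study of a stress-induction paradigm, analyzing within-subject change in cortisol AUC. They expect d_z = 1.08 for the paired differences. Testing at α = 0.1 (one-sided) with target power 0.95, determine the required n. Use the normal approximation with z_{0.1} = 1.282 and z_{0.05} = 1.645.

For a paired (one-sample on differences) test: n = ((z_{α} + z_β) / d)².
z_{α} + z_β = 1.282 + 1.645 = 2.927.
n = (2.927 / 1.08)² = 2.710² = 7.35.
Round up.

n = 8 pairs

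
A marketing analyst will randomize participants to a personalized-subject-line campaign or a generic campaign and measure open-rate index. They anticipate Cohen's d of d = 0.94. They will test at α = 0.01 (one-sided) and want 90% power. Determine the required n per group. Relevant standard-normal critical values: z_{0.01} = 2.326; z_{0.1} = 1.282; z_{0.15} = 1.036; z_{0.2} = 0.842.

For two independent groups with equal n: n = 2·((z_{α} + z_β) / d)².
z_{α} + z_β = 2.326 + 1.282 = 3.608.
n = 2 × (3.608 / 0.94)² = 2 × 3.838² = 2 × 14.73 = 29.5.
Round up to the next whole participant.

n = 30 per group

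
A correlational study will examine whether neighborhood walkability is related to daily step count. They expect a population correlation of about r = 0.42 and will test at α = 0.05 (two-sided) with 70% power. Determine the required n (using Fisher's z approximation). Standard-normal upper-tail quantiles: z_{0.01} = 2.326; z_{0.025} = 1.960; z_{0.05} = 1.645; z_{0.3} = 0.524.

Fisher's z: C = ½·ln((1+r)/(1−r)) = ½·ln(2.4483) = 0.4477.
n = ((z_{α/2} + z_β)/C)² + 3.
(1.960 + 0.524) / 0.4477 = 2.484 / 0.4477 = 5.548.
n = 5.548² + 3 = 30.78 + 3 = 33.8.
Round up.

n = 34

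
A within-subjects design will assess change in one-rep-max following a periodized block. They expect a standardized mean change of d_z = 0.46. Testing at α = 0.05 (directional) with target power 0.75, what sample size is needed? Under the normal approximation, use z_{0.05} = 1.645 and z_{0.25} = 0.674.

n = 26 pairs

For a paired (one-sample on differences) test: n = ((z_{α} + z_β) / d)².
z_{α} + z_β = 1.645 + 0.674 = 2.319.
n = (2.319 / 0.46)² = 5.041² = 25.41.
Round up.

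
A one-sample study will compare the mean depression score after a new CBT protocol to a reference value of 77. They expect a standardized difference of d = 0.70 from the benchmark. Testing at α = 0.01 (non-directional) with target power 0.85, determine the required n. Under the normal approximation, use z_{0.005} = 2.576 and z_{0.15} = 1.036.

For a one-sample test: n = ((z_{α/2} + z_β) / d)².
z_{α/2} + z_β = 2.576 + 1.036 = 3.612.
n = (3.612 / 0.70)² = 5.160² = 26.63.
Round up.

n = 27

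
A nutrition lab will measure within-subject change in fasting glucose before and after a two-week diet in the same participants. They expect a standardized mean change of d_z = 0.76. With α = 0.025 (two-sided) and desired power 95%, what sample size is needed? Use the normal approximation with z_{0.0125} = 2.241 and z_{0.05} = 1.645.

For a paired (one-sample on differences) test: n = ((z_{α/2} + z_β) / d)².
z_{α/2} + z_β = 2.241 + 1.645 = 3.886.
n = (3.886 / 0.76)² = 5.113² = 26.14.
Round up.

n = 27 pairs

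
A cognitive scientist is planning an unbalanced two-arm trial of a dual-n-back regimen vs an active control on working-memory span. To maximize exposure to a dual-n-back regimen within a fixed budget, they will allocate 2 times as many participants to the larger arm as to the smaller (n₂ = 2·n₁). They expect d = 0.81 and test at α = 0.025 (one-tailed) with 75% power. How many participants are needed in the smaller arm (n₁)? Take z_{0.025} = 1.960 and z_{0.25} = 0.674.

n₁ = 16

With allocation ratio k = n₂/n₁ = 2, Var(x̄₁−x̄₂) = σ²(1/n₁ + 1/(k·n₁)) = σ²·(k+1)/(k·n₁).
So n₁ = (1 + 1/k)·((z_{α} + z_β)/d)² = 1.500 × (2.634/0.81)².
n₁ = 1.500 × 10.57 = 15.9.
Round up: n₁ = 16, giving n₂ = 2 × 16 = 32.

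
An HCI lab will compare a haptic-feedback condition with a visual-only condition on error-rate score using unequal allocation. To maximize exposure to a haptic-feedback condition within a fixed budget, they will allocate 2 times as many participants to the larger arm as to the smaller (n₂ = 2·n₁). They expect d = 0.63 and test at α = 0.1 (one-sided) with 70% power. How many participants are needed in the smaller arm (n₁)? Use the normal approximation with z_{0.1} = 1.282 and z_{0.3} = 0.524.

With allocation ratio k = n₂/n₁ = 2, Var(x̄₁−x̄₂) = σ²(1/n₁ + 1/(k·n₁)) = σ²·(k+1)/(k·n₁).
So n₁ = (1 + 1/k)·((z_{α} + z_β)/d)² = 1.500 × (1.806/0.63)².
n₁ = 1.500 × 8.22 = 12.3.
Round up: n₁ = 13, giving n₂ = 2 × 13 = 26.

n₁ = 13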